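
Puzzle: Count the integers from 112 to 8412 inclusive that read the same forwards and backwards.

The integers in [112, 8412] that read the same forwards and backwards: 121, 131, 141, 151, 161, 171, …, 8228, 8338.
162 qualify.

162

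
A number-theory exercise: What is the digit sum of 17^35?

215

17^35 = 11633549665058175578832094238737833478284593
Sum of its 44 digits: 215.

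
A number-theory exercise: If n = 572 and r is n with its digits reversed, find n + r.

847

Reverse of 572 is 275.
572 + 275 = 847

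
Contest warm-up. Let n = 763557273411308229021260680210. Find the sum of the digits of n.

103

7+6+3+5+5+7+2+7+3+4+1+1+3+0+8+2+2+9+0+2+1+2+6+0+6+8+0+2+1+0 = 103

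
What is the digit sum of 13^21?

13^21 = 247064529073450392704413
Sum of its 24 digits: 91.

91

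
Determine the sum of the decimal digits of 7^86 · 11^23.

434

7^86 · 11^23 = 4270347329309261967030400733502490848276428542239738766328077878660046067743414446629078735437619
Sum of its 97 digits: 434.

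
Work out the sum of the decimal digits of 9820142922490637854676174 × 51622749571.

140

9820142922490637854676174 × 51622749571 = 506942778839162261564000821702421354
Sum of its 36 digits: 140.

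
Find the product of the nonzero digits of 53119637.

17010

5×3×1×1×9×6×3×7 = 17010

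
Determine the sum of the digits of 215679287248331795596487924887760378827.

214

2+1+5+6+7+9+2+8+7+2+4+8+3+3+1+7+9+5+5+9+6+4+8+7+9+2+4+8+8+7+7+6+0+3+7+8+8+2+7 = 214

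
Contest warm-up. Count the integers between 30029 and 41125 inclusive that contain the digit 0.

4522

The integers in [30029, 41125] that contain the digit 0: 30029, 30030, 30031, 30032, 30033, 30034, …, 41110, 41120.
4522 qualify.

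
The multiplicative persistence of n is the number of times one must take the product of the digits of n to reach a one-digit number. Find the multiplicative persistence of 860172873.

1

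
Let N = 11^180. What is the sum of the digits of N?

847

11^180 = 28228209274011057547357925777999064016472128244312020833993265611495439105796064598160230458275395650608208538631803702278196146398071093960259461630122828839583347858435776967799479122801
Sum of its 188 digits: 847.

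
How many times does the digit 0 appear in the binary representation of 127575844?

13

127575844 in base 2 is 111100110101010011100100100.
The digit 0 appears 13 times.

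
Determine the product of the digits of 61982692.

93312

6×1×9×8×2×6×9×2 = 93312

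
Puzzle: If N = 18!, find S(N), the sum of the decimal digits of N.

54

18! = 6402373705728000
Sum of its 16 digits: 54.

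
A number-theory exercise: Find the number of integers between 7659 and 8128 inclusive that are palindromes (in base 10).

The integers in [7659, 8128] that are palindromes (in base 10): 7667, 7777, 7887, 7997, 8008, 8118.
6 qualify.

6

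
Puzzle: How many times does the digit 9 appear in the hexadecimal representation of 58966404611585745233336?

1

58966404611585745233336 in base 16 is C7C934040D603F225B8.
The digit 9 appears 1 time.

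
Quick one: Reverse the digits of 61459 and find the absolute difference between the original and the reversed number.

33957

Reverse of 61459 is 95416.
|61459 − 95416| = 33957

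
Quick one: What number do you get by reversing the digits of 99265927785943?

Reversing 99265927785943 gives 34958772956299.

34958772956299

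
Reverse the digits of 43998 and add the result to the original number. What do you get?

133932

Reverse of 43998 is 89934.
43998 + 89934 = 133932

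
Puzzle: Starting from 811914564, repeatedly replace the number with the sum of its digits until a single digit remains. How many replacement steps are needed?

811914564 → 39 → 12 → 3 (3 steps)

3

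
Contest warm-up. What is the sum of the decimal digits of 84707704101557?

56

8+4+7+0+7+7+0+4+1+0+1+5+5+7 = 56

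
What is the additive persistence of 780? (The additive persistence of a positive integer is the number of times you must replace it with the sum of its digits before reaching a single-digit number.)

2

780 → 15 → 6 (2 steps)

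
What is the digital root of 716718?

3

7+1+6+7+1+8 = 30
3+0 = 3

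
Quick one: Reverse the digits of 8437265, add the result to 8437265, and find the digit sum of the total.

Reversal of 8437265 is 5627348; 8437265 + 5627348 = 14064613.
Digit sum of 14064613: 1+4+0+6+4+6+1+3 = 25.

25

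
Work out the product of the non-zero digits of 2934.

216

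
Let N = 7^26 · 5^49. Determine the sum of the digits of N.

209

7^26 · 5^49 = 166755149025159609011286221402770024724304676055908203125
Sum of its 57 digits: 209.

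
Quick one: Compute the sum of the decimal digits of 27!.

108

27! = 10888869450418352160768000000
Sum of its 29 digits: 108.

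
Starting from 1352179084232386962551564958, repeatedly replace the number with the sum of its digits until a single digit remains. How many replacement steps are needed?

1352179084232386962551564958 → 129 → 12 → 3 (3 steps)

3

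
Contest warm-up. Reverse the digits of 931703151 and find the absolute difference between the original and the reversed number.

780396012

Reverse of 931703151 is 151307139.
|931703151 − 151307139| = 780396012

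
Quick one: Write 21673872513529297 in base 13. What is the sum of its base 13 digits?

21673872513529297 in base 13 is 56739353C9C4649.
Digit sum: 5+6+7+3+9+3+5+3+12+9+12+4+6+4+9 = 97.

97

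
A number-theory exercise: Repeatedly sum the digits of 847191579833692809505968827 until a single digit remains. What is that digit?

8+4+7+1+9+1+5+7+9+8+3+3+6+9+2+8+0+9+5+0+5+9+6+8+8+2+7 = 149
1+4+9 = 14
1+4 = 5

5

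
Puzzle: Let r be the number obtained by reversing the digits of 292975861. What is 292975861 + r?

Reverse of 292975861 is 168579292.
292975861 + 168579292 = 461555153

461555153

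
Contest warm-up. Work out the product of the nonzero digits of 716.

42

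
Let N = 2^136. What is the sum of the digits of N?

2^136 = 87112285931760246646623899502532662132736
Sum of its 41 digits: 178.

178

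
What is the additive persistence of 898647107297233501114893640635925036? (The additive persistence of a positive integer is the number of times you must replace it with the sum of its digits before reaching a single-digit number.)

898647107297233501114893640635925036 → 157 → 13 → 4 (3 steps)

3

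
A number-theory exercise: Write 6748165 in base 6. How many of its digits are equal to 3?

6748165 in base 6 is 400345301.
The digit 3 appears 2 times.

2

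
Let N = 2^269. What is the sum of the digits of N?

2^269 = 948568795032094272909893509191171341133987714380927500611236528192824358010355712
Sum of its 81 digits: 347.

347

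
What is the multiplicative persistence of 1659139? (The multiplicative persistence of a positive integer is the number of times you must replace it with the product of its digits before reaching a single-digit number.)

2

1659139 → 7290 → 0 (2 steps)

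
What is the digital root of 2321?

2+3+2+1 = 8

8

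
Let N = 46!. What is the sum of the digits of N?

216

46! = 5502622159812088949850305428800254892961651752960000000000
Sum of its 58 digits: 216.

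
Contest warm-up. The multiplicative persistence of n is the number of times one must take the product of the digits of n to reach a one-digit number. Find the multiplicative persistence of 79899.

2

79899 → 40824 → 0 (2 steps)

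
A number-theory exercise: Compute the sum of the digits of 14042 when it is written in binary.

14042 in base 2 is 11011011011010.
Digit sum: 1+1+0+1+1+0+1+1+0+1+1+0+1+0 = 9.

9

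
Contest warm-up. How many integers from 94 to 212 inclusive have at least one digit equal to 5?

21

The integers in [94, 212] that have at least one digit equal to 5: 95, 105, 115, 125, 135, 145, …, 195, 205.
21 qualify.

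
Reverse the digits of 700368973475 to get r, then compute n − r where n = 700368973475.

125989110468

Reverse of 700368973475 is 574379863007.
700368973475 − 574379863007 = 125989110468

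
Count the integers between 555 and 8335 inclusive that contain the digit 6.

The integers in [555, 8335] that contain the digit 6: 556, 560, 561, 562, 563, 564, …, 8316, 8326.
2857 qualify.

2857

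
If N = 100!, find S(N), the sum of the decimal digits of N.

648

100! = 93326215443944152681699238856266700490715968264381621468592963895217599993229915608941463976156518286253697920827223758251185210916864000000000000000000000000
Sum of its 158 digits: 648.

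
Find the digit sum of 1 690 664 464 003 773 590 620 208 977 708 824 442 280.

170

1+6+9+0+6+6+4+4+6+4+0+0+3+7+7+3+5+9+0+6+2+0+2+0+8+9+7+7+7+0+8+8+2+4+4+4+2+2+8+0 = 170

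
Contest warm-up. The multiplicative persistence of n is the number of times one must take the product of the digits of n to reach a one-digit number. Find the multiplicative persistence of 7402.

1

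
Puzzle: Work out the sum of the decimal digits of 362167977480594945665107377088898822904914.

218

3+6+2+1+6+7+9+7+7+4+8+0+5+9+4+9+4+5+6+6+5+1+0+7+3+7+7+0+8+8+8+9+8+8+2+2+9+0+4+9+1+4 = 218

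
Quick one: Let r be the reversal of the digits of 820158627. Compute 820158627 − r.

93307599

Reverse of 820158627 is 726851028.
820158627 − 726851028 = 93307599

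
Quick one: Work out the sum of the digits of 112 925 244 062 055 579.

69

1+1+2+9+2+5+2+4+4+0+6+2+0+5+5+5+7+9 = 69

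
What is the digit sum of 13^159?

838

13^159 = 1309160872253787942302884978620980738962119362213784309798115931978955902915523517252989395128870752946717618838415975275370176608180232161550989644043708346499302654954223063877
Sum of its 178 digits: 838.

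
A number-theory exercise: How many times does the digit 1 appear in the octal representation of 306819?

306819 in base 8 is 1127203.
The digit 1 appears 2 times.

2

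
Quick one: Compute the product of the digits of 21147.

56

2×1×1×4×7 = 56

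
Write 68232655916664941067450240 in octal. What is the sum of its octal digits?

68232655916664941067450240 in base 8 is 34160647301400140101417233600.
Digit sum: 3+4+1+6+0+6+4+7+3+0+1+4+0+0+1+4+0+1+0+1+4+1+7+2+3+3+6+0+0 = 72.

72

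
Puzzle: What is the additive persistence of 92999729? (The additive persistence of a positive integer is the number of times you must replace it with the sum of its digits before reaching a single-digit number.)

3

92999729 → 56 → 11 → 2 (3 steps)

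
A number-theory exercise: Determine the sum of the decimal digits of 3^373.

846

3^373 = 9251837803588658679892402442845879826591049875029300659612065023366105770384324649623739581619451655690951435833534331970154564142646532047842476617575784518868919885364970735923
Sum of its 178 digits: 846.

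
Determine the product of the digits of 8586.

8×5×8×6 = 1920

1920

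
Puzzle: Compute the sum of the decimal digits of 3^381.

846

3^381 = 60701307829345189598774052427511817542263878230067241627714758618305019959491554026181355395005222312988332370503818752056184095339903896765894489087914722228298983367879572998390803
Sum of its 182 digits: 846.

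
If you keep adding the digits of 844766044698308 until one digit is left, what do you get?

8+4+4+7+6+6+0+4+4+6+9+8+3+0+8 = 77
7+7 = 14
1+4 = 5

5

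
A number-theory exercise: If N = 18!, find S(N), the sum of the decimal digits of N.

54

18! = 6402373705728000
Sum of its 16 digits: 54.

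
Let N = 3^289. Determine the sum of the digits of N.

630

3^289 = 772756406027696636078093489486631531815180023513451746128809350868877244195493441005493777234099032940159779395631842722786797026004932483
Sum of its 138 digits: 630.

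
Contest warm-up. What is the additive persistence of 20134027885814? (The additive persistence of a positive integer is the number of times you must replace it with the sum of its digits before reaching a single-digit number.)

2

20134027885814 → 53 → 8 (2 steps)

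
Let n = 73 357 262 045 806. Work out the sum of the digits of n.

58

7+3+3+5+7+2+6+2+0+4+5+8+0+6 = 58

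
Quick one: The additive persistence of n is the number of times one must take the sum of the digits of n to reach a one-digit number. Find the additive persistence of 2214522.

2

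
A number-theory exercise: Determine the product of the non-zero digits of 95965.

9×5×9×6×5 = 12150

12150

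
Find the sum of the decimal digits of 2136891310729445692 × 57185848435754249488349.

161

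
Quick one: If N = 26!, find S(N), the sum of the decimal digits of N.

81

26! = 403291461126605635584000000
Sum of its 27 digits: 81.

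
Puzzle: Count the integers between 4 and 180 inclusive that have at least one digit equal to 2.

The integers in [4, 180] that have at least one digit equal to 2: 12, 20, 21, 22, 23, 24, …, 162, 172.
35 qualify.

35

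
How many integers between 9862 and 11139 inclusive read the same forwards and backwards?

14

The integers in [9862, 11139] that read the same forwards and backwards: 9889, 9999, 10001, 10101, 10201, 10301, …, 11011, 11111.
14 qualify.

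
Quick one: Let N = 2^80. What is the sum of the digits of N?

112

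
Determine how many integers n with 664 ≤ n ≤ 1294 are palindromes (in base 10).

The integers in [664, 1294] that are palindromes (in base 10): 666, 676, 686, 696, 707, 717, …, 1111, 1221.
37 qualify.

37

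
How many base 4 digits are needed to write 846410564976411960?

846410564976411960 in base 4 is 232333003132302203203220110320, which has 30 digits.

30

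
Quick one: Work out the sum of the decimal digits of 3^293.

3^293 = 62593268888243427522325572648417154077029581904589591436433557420379056779834968721444995955962021668152942131046179260545730559106399531123
Sum of its 140 digits: 639.

639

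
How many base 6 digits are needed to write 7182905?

7182905 in base 6 is 413542105, which has 9 digits.

9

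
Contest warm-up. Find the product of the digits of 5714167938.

1270080

5×7×1×4×1×6×7×9×3×8 = 1270080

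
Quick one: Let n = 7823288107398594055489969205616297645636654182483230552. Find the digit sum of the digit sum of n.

First digit sum: 265.
2+6+5 = 13.

13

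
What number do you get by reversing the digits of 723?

327

Reversing 723 gives 327.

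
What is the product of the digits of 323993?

4374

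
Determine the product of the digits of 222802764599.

0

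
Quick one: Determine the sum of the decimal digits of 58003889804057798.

5+8+0+0+3+8+8+9+8+0+4+0+5+7+7+9+8 = 89

89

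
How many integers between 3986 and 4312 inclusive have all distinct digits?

179

The integers in [3986, 4312] that have all distinct digits: 3986, 3987, 4012, 4013, 4015, 4016, …, 4310, 4312.
179 qualify.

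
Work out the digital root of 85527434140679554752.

8+5+5+2+7+4+3+4+1+4+0+6+7+9+5+5+4+7+5+2 = 93
9+3 = 12
1+2 = 3

3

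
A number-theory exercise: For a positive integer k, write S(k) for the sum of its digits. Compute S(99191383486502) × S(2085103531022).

S(99191383486502) = 9+9+1+9+1+3+8+3+4+8+6+5+0+2 = 68.
S(2085103531022) = 2+0+8+5+1+0+3+5+3+1+0+2+2 = 32.
68 · 32 = 2176.

2176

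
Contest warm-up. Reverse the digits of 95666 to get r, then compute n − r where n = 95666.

29007

Reverse of 95666 is 66659.
95666 − 66659 = 29007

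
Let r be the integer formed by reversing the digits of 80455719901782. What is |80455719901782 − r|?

51744728146374

Reverse of 80455719901782 is 28710991755408.
|80455719901782 − 28710991755408| = 51744728146374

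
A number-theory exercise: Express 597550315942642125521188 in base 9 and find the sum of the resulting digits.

84

597550315942642125521188 in base 9 is 7437107042624661410631081.
Digit sum: 7+4+3+7+1+0+7+0+4+2+6+2+4+6+6+1+4+1+0+6+3+1+0+8+1 = 84.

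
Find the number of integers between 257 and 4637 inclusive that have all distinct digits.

2357

The integers in [257, 4637] that have all distinct digits: 257, 258, 259, 260, 261, 263, …, 4635, 4637.
2357 qualify.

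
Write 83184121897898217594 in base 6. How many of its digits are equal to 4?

5

83184121897898217594 in base 6 is 25315544101154001534504510.
The digit 4 appears 5 times.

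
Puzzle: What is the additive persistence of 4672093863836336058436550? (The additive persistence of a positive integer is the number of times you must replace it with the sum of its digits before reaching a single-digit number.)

2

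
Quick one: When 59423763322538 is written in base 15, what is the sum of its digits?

59423763322538 in base 15 is 6D0B360746C8.
Digit sum: 6+13+0+11+3+6+0+7+4+6+12+8 = 76.

76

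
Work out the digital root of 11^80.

The digital root of n equals n mod 9 (or 9 when 9 | n), so we need 11^80 mod 9.
11^80 ≡ 4 (mod 9), so the digital root is 4.

4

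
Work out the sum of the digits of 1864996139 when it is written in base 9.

51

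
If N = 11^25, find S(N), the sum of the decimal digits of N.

101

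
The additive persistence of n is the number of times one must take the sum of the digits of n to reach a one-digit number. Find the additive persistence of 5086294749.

5086294749 → 54 → 9 (2 steps)

2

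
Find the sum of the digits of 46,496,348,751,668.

4+6+4+9+6+3+4+8+7+5+1+6+6+8 = 77

77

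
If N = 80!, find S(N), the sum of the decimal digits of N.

450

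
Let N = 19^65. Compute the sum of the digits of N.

19^65 = 131517656596604663956102176642678715072020072327450916777499793705236707816143809299
Sum of its 84 digits: 379.

379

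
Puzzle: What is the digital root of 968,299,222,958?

9+6+8+2+9+9+2+2+2+9+5+8 = 71
7+1 = 8

8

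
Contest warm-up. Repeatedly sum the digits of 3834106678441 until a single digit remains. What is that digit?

3+8+3+4+1+0+6+6+7+8+4+4+1 = 55
5+5 = 10
1+0 = 1

1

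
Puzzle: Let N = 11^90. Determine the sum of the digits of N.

370

11^90 = 5313022611848274220306942020010322294782998220478746610447439292453978364647240204594326581401
Sum of its 94 digits: 370.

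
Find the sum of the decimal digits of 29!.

29! = 8841761993739701954543616000000
Sum of its 31 digits: 126.

126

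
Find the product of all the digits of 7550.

7×5×5×0 = 0

0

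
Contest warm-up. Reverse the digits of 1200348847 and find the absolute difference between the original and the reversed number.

Reverse of 1200348847 is 7488430021.
|1200348847 − 7488430021| = 6288081174

6288081174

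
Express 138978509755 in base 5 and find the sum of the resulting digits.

138978509755 in base 5 is 4234111444303010.
Digit sum: 4+2+3+4+1+1+1+4+4+4+3+0+3+0+1+0 = 35.

35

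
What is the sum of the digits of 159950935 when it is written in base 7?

159950935 in base 7 is 3651363154.
Digit sum: 3+6+5+1+3+6+3+1+5+4 = 37.

37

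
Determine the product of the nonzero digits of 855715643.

504000

8×5×5×7×1×5×6×4×3 = 504000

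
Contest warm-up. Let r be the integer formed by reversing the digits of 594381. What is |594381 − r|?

Reverse of 594381 is 183495.
|594381 − 183495| = 410886

410886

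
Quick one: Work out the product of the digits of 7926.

7×9×2×6 = 756

756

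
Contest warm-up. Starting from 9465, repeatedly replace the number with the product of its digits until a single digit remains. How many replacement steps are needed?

2

9465 → 1080 → 0 (2 steps)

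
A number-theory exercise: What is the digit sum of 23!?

99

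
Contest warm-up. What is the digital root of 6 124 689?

6+1+2+4+6+8+9 = 36
3+6 = 9

9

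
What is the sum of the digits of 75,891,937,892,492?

7+5+8+9+1+9+3+7+8+9+2+4+9+2 = 83

83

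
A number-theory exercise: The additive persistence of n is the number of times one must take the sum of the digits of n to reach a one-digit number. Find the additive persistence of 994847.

2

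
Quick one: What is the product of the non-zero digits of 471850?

1120

4×7×1×8×5 = 1120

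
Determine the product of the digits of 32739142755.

1587600

3×2×7×3×9×1×4×2×7×5×5 = 1587600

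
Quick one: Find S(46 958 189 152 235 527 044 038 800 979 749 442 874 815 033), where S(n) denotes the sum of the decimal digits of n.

4+6+9+5+8+1+8+9+1+5+2+2+3+5+5+2+7+0+4+4+0+3+8+8+0+0+9+7+9+7+4+9+4+4+2+8+7+4+8+1+5+0+3+3 = 203

203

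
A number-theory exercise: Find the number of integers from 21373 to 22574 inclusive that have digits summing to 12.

The integers in [21373, 22574] that have digits summing to 12: 21405, 21414, 21423, 21432, 21441, 21450, …, 22521, 22530.
60 qualify.

60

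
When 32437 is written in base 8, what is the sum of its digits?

27

32437 in base 8 is 77265.
Digit sum: 7+7+2+6+5 = 27.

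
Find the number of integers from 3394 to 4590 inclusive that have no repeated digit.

610

The integers in [3394, 4590] that have no repeated digit: 3401, 3402, 3405, 3406, 3407, 3408, …, 4589, 4590.
610 qualify.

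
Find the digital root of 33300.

9

3+3+3+0+0 = 9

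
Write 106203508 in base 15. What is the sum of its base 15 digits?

106203508 in base 15 is 94CCA8D.
Digit sum: 9+4+12+12+10+8+13 = 68.

68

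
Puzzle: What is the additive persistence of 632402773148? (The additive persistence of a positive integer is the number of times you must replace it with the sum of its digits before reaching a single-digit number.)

632402773148 → 47 → 11 → 2 (3 steps)

3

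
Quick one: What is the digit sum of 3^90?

216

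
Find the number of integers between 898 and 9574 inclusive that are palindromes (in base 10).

The integers in [898, 9574] that are palindromes (in base 10): 898, 909, 919, 929, 939, 949, …, 9449, 9559.
97 qualify.

97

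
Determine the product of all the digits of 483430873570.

0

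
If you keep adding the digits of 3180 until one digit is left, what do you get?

3+1+8+0 = 12
1+2 = 3

3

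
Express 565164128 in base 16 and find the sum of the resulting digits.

565164128 in base 16 is 21AFB860.
Digit sum: 2+1+10+15+11+8+6+0 = 53.

53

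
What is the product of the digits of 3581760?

0

3×5×8×1×7×6×0 = 0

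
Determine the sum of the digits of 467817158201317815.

4+6+7+8+1+7+1+5+8+2+0+1+3+1+7+8+1+5 = 75

75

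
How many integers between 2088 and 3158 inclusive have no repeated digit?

539

The integers in [2088, 3158] that have no repeated digit: 2089, 2091, 2093, 2094, 2095, 2096, …, 3157, 3158.
539 qualify.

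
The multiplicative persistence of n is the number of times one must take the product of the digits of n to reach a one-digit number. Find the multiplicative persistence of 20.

1

20 → 0 (1 step)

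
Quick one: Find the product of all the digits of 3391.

81

3×3×9×1 = 81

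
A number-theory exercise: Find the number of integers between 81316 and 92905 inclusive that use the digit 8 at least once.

9478

The integers in [81316, 92905] that use the digit 8 at least once: 81316, 81317, 81318, 81319, 81320, 81321, …, 92898, 92899.
9478 qualify.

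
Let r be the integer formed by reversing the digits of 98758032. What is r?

23085789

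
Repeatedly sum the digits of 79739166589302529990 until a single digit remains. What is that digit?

7+9+7+3+9+1+6+6+5+8+9+3+0+2+5+2+9+9+9+0 = 109
1+0+9 = 10
1+0 = 1

1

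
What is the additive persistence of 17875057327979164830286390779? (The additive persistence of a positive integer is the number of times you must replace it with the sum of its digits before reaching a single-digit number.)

2

17875057327979164830286390779 → 150 → 6 (2 steps)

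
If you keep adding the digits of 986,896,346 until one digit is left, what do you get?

5

9+8+6+8+9+6+3+4+6 = 59
5+9 = 14
1+4 = 5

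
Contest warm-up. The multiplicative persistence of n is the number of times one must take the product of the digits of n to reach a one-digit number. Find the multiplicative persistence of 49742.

49742 → 2016 → 0 (2 steps)

2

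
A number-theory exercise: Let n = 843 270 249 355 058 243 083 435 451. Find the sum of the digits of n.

107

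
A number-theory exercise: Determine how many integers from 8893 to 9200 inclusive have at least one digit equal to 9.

308

The integers in [8893, 9200] that have at least one digit equal to 9: 8893, 8894, 8895, 8896, 8897, 8898, …, 9199, 9200.
308 qualify.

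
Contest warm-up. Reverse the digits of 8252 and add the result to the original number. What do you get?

Reverse of 8252 is 2528.
8252 + 2528 = 10780

10780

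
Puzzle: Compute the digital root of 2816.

2+8+1+6 = 17
1+7 = 8

8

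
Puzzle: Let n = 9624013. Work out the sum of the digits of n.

25

9+6+2+4+0+1+3 = 25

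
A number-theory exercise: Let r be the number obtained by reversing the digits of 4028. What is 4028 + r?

12232

Reverse of 4028 is 8204.
4028 + 8204 = 12232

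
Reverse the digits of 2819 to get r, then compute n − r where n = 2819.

-6363

Reverse of 2819 is 9182.
2819 − 9182 = -6363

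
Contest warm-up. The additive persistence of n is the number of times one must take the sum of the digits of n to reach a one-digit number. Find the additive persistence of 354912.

354912 → 24 → 6 (2 steps)

2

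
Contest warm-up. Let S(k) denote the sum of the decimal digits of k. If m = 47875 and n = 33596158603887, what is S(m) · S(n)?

S(47875) = 4+7+8+7+5 = 31.
S(33596158603887) = 3+3+5+9+6+1+5+8+6+0+3+8+8+7 = 72.
31 · 72 = 2232.

2232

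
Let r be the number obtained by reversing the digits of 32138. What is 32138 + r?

115261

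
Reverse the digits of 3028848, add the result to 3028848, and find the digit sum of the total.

21

Reversal of 3028848 is 8488203; 3028848 + 8488203 = 11517051.
Digit sum of 11517051: 1+1+5+1+7+0+5+1 = 21.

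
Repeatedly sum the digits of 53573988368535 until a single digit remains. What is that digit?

5+3+5+7+3+9+8+8+3+6+8+5+3+5 = 78
7+8 = 15
1+5 = 6

6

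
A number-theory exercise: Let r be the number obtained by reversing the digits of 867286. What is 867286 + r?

1550054

Reverse of 867286 is 682768.
867286 + 682768 = 1550054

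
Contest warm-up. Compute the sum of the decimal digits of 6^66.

6^66 = 2280250319867037997421842330085227917956272625811456
Sum of its 52 digits: 225.

225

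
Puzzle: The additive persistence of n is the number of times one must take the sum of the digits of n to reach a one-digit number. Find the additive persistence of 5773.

2

5773 → 22 → 4 (2 steps)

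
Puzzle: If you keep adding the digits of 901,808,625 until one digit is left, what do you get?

3

9+0+1+8+0+8+6+2+5 = 39
3+9 = 12
1+2 = 3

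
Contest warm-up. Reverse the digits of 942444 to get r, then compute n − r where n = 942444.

Reverse of 942444 is 444249.
942444 − 444249 = 498195

498195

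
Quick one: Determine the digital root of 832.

4

8+3+2 = 13
1+3 = 4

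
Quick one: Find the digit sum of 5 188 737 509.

5+1+8+8+7+3+7+5+0+9 = 53

53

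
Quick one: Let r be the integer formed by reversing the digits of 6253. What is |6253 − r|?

2727

Reverse of 6253 is 3526.
|6253 − 3526| = 2727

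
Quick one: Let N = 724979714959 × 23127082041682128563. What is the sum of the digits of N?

724979714959 × 23127082041682128563 = 16766665346412117322488132273917
Sum of its 32 digits: 134.

134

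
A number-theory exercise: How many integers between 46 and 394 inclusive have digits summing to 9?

29

The integers in [46, 394] that have digits summing to 9: 54, 63, 72, 81, 90, 108, …, 351, 360.
29 qualify.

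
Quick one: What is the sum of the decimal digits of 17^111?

17^111 = 38004084319542288500015178816775869169621760833522504808496577842843836736782490374240598346739949911018604604215472684951499401238171633
Sum of its 137 digits: 620.

620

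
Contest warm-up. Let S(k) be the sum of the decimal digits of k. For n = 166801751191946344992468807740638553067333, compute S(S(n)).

12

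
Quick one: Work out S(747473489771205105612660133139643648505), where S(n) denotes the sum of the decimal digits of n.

163

7+4+7+4+7+3+4+8+9+7+7+1+2+0+5+1+0+5+6+1+2+6+6+0+1+3+3+1+3+9+6+4+3+6+4+8+5+0+5 = 163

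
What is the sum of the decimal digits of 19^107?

649

19^107 = 67086525836865982094673846691661787464634592540093265859482037324343062131499506488626560488979081792982330249584443200844913782371213739
Sum of its 137 digits: 649.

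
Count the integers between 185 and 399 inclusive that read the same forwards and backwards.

21

The integers in [185, 399] that read the same forwards and backwards: 191, 202, 212, 222, 232, 242, …, 383, 393.
21 qualify.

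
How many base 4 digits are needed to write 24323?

8

24323 in base 4 is 11330003, which has 8 digits.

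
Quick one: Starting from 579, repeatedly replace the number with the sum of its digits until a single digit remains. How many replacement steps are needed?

2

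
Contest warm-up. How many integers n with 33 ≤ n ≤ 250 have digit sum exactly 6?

The integers in [33, 250] that have digit sum exactly 6: 33, 42, 51, 60, 105, 114, …, 231, 240.
15 qualify.

15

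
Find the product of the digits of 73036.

7×3×0×3×6 = 0

0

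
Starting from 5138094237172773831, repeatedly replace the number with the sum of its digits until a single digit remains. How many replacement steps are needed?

5138094237172773831 → 81 → 9 (2 steps)

2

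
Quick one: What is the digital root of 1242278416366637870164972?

4

1+2+4+2+2+7+8+4+1+6+3+6+6+6+3+7+8+7+0+1+6+4+9+7+2 = 112
1+1+2 = 4
(Equivalently, 1242278416366637870164972 mod 9 = 4.)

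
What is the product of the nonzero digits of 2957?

630

2×9×5×7 = 630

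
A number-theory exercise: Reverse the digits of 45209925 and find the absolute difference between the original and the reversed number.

7780329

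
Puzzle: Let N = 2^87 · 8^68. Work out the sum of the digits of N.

2^87 · 8^68 = 3978585891278293137243057985174566720803649206378781739523711815145275976100267004264448
Sum of its 88 digits: 404.

404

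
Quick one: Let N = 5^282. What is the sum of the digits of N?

5^282 = 128688939736700722953473804336792224215209489530865570679660193177589651989376948147587589971308234729775001018436993116095589085621117751205757316605122011522743807887536604539491236209869384765625
Sum of its 198 digits: 928.

928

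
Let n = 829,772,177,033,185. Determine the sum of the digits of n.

8+2+9+7+7+2+1+7+7+0+3+3+1+8+5 = 70

70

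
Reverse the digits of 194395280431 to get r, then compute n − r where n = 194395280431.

Reverse of 194395280431 is 134082593491.
194395280431 − 134082593491 = 60312686940

60312686940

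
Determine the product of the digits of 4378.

672

4×3×7×8 = 672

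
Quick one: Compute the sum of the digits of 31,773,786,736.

58

3+1+7+7+3+7+8+6+7+3+6 = 58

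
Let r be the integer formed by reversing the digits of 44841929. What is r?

92914844

Reversing 44841929 gives 92914844.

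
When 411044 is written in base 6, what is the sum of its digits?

24

411044 in base 6 is 12450552.
Digit sum: 1+2+4+5+0+5+5+2 = 24.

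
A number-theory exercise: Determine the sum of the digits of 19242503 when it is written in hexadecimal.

38

19242503 in base 16 is 1259E07.
Digit sum: 1+2+5+9+14+0+7 = 38.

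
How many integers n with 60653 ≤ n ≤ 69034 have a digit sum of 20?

473

The integers in [60653, 69034] that have a digit sum of 20: 60653, 60662, 60671, 60680, 60707, 60716, …, 69023, 69032.
473 qualify.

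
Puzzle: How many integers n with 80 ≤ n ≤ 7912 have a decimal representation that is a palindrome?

The integers in [80, 7912] that have a decimal representation that is a palindrome: 88, 99, 101, 111, 121, 131, …, 7777, 7887.
161 qualify.

161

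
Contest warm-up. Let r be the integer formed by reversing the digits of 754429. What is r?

Reversing 754429 gives 924457.

924457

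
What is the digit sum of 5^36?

109

5^36 = 14551915228366851806640625
Sum of its 26 digits: 109.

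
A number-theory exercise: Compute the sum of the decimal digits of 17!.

17! = 355687428096000
Sum of its 15 digits: 63.

63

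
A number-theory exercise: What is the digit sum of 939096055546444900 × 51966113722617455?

152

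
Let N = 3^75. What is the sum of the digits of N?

3^75 = 608266787713357709119683992618861307
Sum of its 36 digits: 180.

180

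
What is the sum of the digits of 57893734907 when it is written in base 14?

57893734907 in base 14 is 2B32C55C71.
Digit sum: 2+11+3+2+12+5+5+12+7+1 = 60.

60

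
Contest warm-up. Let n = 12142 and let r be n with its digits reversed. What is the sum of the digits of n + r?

Reversal of 12142 is 24121; 12142 + 24121 = 36263.
Digit sum of 36263: 3+6+2+6+3 = 20.

20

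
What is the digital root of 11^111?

8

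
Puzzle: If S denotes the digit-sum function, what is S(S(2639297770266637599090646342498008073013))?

11

First digit sum: 182.
1+8+2 = 11.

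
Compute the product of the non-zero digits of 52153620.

1800

5×2×1×5×3×6×2 = 1800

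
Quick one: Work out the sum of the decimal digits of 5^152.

466

5^152 = 17516230804060213386546619791123951641003274273456447146963353548622388533573257518582977354526519775390625
Sum of its 107 digits: 466.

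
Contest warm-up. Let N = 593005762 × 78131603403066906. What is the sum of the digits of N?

593005762 × 78131603403066906 = 46332491012317483729512372
Sum of its 26 digits: 99.

99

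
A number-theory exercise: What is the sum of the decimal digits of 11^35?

11^35 = 2810243684806424785061213903353404851
Sum of its 37 digits: 140.

140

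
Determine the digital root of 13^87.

The digital root of n equals n mod 9 (or 9 when 9 | n), so we need 13^87 mod 9.
13^87 ≡ 1 (mod 9), so the digital root is 1.

1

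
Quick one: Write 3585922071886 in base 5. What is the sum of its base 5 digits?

34

3585922071886 in base 5 is 432222432022300021.
Digit sum: 4+3+2+2+2+2+4+3+2+0+2+2+3+0+0+0+2+1 = 34.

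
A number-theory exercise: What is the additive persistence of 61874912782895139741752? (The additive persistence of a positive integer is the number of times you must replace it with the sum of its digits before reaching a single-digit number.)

61874912782895139741752 → 116 → 8 (2 steps)

2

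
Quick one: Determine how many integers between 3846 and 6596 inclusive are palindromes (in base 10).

The integers in [3846, 6596] that are palindromes (in base 10): 3883, 3993, 4004, 4114, 4224, 4334, …, 6446, 6556.
28 qualify.

28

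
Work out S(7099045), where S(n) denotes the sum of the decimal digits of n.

7+0+9+9+0+4+5 = 34

34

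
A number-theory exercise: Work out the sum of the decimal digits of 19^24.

19^24 = 4898762930960846817716295277921
Sum of its 31 digits: 163.

163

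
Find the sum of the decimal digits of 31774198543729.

70

3+1+7+7+4+1+9+8+5+4+3+7+2+9 = 70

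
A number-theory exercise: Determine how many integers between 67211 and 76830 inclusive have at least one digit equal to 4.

The integers in [67211, 76830] that have at least one digit equal to 4: 67214, 67224, 67234, 67240, 67241, 67242, …, 76814, 76824.
3365 qualify.

3365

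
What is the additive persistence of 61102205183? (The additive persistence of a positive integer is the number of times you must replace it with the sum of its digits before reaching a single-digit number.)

3

61102205183 → 29 → 11 → 2 (3 steps)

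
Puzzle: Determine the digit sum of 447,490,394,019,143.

62

4+4+7+4+9+0+3+9+4+0+1+9+1+4+3 = 62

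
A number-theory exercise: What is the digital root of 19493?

8

1+9+4+9+3 = 26
2+6 = 8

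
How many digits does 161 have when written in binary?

161 in base 2 is 10100001, which has 8 digits.

8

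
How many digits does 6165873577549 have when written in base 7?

6165873577549 in base 7 is 1204320044442160, which has 16 digits.

16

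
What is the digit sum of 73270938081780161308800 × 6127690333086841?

198

73270938081780161308800 × 6127690333086841 = 448981618979928779417074258818617500800
Sum of its 39 digits: 198.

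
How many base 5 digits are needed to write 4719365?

10

4719365 in base 5 is 2202004430, which has 10 digits.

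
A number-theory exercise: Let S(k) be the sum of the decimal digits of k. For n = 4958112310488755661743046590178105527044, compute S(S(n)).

13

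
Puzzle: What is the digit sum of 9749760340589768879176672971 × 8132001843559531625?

225

9749760340589768879176672971 × 8132001843559531625 = 79285069063939607479139495762120438042557207875
Sum of its 47 digits: 225.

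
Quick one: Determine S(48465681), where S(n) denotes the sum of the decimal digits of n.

42

4+8+4+6+5+6+8+1 = 42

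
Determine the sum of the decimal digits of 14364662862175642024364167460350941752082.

162

1+4+3+6+4+6+6+2+8+6+2+1+7+5+6+4+2+0+2+4+3+6+4+1+6+7+4+6+0+3+5+0+9+4+1+7+5+2+0+8+2 = 162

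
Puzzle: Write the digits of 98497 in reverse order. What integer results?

Reversing 98497 gives 79489.

79489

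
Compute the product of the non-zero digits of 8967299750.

8×9×6×7×2×9×9×7×5 = 17146080

17146080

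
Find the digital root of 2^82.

7

The digital root of n equals n mod 9 (or 9 when 9 | n), so we need 2^82 mod 9.
2^82 ≡ 7 (mod 9), so the digital root is 7.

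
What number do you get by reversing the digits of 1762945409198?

8919045492671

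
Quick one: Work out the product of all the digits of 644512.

6×4×4×5×1×2 = 960

960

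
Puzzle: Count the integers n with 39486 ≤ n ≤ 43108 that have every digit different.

1225

The integers in [39486, 43108] that have every digit different: 39486, 39487, 39501, 39502, 39504, 39506, …, 43107, 43108.
1225 qualify.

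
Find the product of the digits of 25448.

1280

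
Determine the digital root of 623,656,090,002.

3

6+2+3+6+5+6+0+9+0+0+0+2 = 39
3+9 = 12
1+2 = 3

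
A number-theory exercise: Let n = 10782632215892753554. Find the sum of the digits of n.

1+0+7+8+2+6+3+2+2+1+5+8+9+2+7+5+3+5+5+4 = 85

85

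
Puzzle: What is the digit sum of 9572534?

35

9+5+7+2+5+3+4 = 35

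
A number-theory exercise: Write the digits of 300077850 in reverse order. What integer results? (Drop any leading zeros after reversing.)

58770003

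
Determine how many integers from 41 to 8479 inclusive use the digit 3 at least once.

3058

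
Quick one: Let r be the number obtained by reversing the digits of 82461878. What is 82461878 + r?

Reverse of 82461878 is 87816428.
82461878 + 87816428 = 170278306

170278306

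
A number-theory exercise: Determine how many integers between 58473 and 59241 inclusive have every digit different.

The integers in [58473, 59241] that have every digit different: 58473, 58476, 58479, 58490, 58491, 58492, …, 59240, 59241.
239 qualify.

239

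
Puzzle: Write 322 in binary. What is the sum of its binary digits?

3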